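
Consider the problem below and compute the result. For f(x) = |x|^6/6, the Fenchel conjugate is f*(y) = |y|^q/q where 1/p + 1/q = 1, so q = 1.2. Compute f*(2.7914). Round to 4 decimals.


The conjugate exponent q satisfies 1/p + 1/q = 1.
p = 6, so q = 6/(6 - 1) = 1.2
|y|^q = 2.7914^1.2 = 3.4276
f*(2.7914) = 3.4276 / 1.2 = 2.8563


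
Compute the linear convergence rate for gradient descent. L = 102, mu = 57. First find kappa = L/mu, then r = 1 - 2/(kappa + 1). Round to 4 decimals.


Step 1: Compute the condition number.
kappa = L/mu = 102/57 = 1.7895
Step 2: Compute the convergence rate.
r = 1 - 2/(kappa + 1) = 1 - 2*mu/(L + mu) = (L - mu)/(L + mu) = 45/159 = 0.283


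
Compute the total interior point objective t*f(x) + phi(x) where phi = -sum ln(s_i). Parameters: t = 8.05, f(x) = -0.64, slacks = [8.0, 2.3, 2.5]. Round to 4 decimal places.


Step 1: Compute log-barrier.
ln values: [2.0794, 0.8329, 0.9163]
phi = -(2.0794 + 0.8329 + 0.9163) = -3.8286
Step 2: Compute augmented objective.
t*f(x) = 8.05*-0.64 = -5.152
Total = -5.152 - 3.8286 = -8.9806


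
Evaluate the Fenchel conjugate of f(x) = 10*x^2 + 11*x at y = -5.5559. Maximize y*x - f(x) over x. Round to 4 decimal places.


f*(y) = sup_x {y*x - a*x^2 - b*x} = sup_x {(y-b)*x - a*x^2}
FOC: (y - b) - 2a*x = 0 => x* = (y - b)/(2a)
x* = (-5.5559 - 11)/(2*10) = -0.8278
f*(-5.5559) = (y-b)^2/(4a) = (-5.5559 - 11)^2/(4*10)
= 274.0978/40 = 6.8524


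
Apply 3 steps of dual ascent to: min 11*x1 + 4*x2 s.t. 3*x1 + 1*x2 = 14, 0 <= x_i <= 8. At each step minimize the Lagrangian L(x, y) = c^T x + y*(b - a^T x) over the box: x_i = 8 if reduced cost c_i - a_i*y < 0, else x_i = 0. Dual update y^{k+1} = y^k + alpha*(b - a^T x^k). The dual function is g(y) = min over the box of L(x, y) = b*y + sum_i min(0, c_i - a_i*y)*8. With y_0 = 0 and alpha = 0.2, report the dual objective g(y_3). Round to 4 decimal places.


Dual ascent for LP: min 11*x1 + 4*x2, 3*x1 + 1*x2 = 14, 0 <= x_i <= 8
Step 1: y^k = 0.0, reduced costs: (11.0, 4.0)
  x^k = (0.0, 0.0), subgradient = b - a^T x = 14.0
  y^{k+1} = 0.0 + 0.2*14.0 = 2.8
Step 2: y^k = 2.8, reduced costs: (2.6, 1.2)
  x^k = (0.0, 0.0), subgradient = b - a^T x = 14.0
  y^{k+1} = 2.8 + 0.2*14.0 = 5.6
Step 3: y^k = 5.6, reduced costs: (-5.8, -1.6)
  x^k = (8.0, 8.0), subgradient = b - a^T x = -18.0
  y^{k+1} = 5.6 + 0.2*-18.0 = 2.0
Dual objective at y_3 = 2.0: reduced costs (5.0, 2.0), box minimizer x = (0.0, 0.0)
g(y_3) = b*y + (c1 - a1*y)*x1 + (c2 - a2*y)*x2 = 14*2.0 + 5.0*0.0 + 2.0*0.0 = 28.0 + 0.0 + 0.0 = 28.0


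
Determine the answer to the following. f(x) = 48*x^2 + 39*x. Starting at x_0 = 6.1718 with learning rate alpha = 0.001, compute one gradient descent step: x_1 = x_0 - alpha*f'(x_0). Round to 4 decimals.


We compute the gradient at x_0 and apply the update.
f'(x) = 96*x + 39
f'(6.1718) = 96*6.1718 + 39 = 631.4928
x_1 = 6.1718 - 0.001*631.4928 = 5.5403


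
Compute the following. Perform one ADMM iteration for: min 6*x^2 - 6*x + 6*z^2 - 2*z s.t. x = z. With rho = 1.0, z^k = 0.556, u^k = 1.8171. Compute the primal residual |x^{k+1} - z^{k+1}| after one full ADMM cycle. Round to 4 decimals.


ADMM iteration with rho = 1.0, z^k = 0.556, u^k = 1.8171
Step 1: x-update.
Minimize 6*x^2 - 6*x + (1.0/2)*(x - 0.556 + 1.8171)^2
FOC: (2*6 + 1.0)*x = 6 + 1.0*(0.556 - 1.8171)
x^{k+1} = 0.3645
Step 2: z-update.
Minimize 6*z^2 - 2*z + (1.0/2)*(0.3645 - z + 1.8171)^2
FOC: (2*6 + 1.0)*z = 2 + 1.0*(0.3645 + 1.8171)
z^{k+1} = 0.3217
Step 3: u-update.
u^{k+1} = 1.8171 + 0.3645 - 0.3217 = 1.86
Step 4: Primal residual = |0.3645 - 0.3217| = 0.0429


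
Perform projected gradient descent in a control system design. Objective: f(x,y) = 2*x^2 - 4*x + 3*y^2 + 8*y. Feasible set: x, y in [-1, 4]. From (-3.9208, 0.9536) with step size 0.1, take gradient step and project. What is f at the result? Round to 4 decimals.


Step 1: Compute gradient at (-3.9208, 0.9536).
grad_x = 2*2*-3.9208 - 4 = -19.6832
grad_y = 2*3*0.9536 + 8 = 13.7216
Step 2: Gradient step.
x_raw = -3.9208 - 0.1*-19.6832 = -1.9525
y_raw = 0.9536 - 0.1*13.7216 = -0.4186
Step 3: Project onto [-1, 4].
x_proj = clip(-1.9525) = -1.0
y_proj = clip(-0.4186) = -0.4186
Step 4: Evaluate f.
f(-1.0, -0.4186) = 3.1771


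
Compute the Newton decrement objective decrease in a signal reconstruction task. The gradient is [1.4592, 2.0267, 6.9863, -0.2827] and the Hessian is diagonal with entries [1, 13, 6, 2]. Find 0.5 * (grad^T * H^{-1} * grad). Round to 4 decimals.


Step 1: H is diagonal, so H^(-1) * g = [1.4592, 0.1559, 1.1644, -0.1414].
Step 2: g^T H^(-1) g = sum_i g_i^2 / H_ii
  = (1.4592)^2/1 + (2.0267)^2/13 + (6.9863)^2/6 + (-0.2827)^2/2
  = 2.1293 + 0.316 + 8.1347 + 0.04 = 10.6199
Step 3: Objective decrease = 0.5 * g^T H^(-1) g = 5.31


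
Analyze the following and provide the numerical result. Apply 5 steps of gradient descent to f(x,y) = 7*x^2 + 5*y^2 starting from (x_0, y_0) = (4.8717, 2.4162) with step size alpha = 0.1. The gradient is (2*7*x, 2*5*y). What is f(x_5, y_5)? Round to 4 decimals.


Gradient descent on f(x,y) = 7*x^2 + 5*y^2.
Starting point: (4.8717, 2.4162), alpha = 0.1
Step 1: grad_x = 2*7*4.8717 = 68.2038, grad_y = 2*5*2.4162 = 24.162
  x_1 = 4.8717 - 0.1*68.2038 = -1.9487
  y_1 = 2.4162 - 0.1*24.162 = 0.0
Step 2: grad_x = 2*7*-1.9487 = -27.2815, grad_y = 2*5*0.0 = 0.0
  x_2 = -1.9487 - 0.1*-27.2815 = 0.7795
  y_2 = 0.0 - 0.1*0.0 = 0.0
Step 3: grad_x = 2*7*0.7795 = 10.9126, grad_y = 2*5*0.0 = 0.0
  x_3 = 0.7795 - 0.1*10.9126 = -0.3118
  y_3 = 0.0 - 0.1*0.0 = 0.0
Step 4: grad_x = 2*7*-0.3118 = -4.365, grad_y = 2*5*0.0 = 0.0
  x_4 = -0.3118 - 0.1*-4.365 = 0.1247
  y_4 = 0.0 - 0.1*0.0 = 0.0
Step 5: grad_x = 2*7*0.1247 = 1.746, grad_y = 2*5*0.0 = 0.0
  x_5 = 0.1247 - 0.1*1.746 = -0.0499
  y_5 = 0.0 - 0.1*0.0 = 0.0
f(-0.0499, 0.0) = 7*(-0.0499)^2 + 5*0.0^2 = 0.0174


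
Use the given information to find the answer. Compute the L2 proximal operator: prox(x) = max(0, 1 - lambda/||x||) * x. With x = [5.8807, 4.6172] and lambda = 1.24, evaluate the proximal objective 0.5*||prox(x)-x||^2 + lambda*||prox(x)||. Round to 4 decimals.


Step 1: Compute ||x||.
||x|| = 7.4767
Step 2: Compute scaling factor.
scale = max(0, 1 - 1.24/7.4767) = 0.8342
Step 3: prox(x) = [4.9054, 3.8514]
||prox(x)|| = 6.2367
Step 4: Proximal objective.
0.5*||prox-x||^2 = 0.7688
lambda*||prox|| = 7.7335
Total = 8.5023


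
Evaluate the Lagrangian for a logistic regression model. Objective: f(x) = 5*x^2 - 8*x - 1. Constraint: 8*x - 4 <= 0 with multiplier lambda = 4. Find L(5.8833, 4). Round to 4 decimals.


Step 1: Evaluate f(x).
f(5.8833) = 5*5.8833^2 - 8*5.8833 - 1 = 124.9997
Step 2: Evaluate g(x).
g(5.8833) = 8*5.8833 - 4 = 43.0664
Step 3: Compute Lagrangian.
L = 124.9997 + 4*43.0664 = 297.2653


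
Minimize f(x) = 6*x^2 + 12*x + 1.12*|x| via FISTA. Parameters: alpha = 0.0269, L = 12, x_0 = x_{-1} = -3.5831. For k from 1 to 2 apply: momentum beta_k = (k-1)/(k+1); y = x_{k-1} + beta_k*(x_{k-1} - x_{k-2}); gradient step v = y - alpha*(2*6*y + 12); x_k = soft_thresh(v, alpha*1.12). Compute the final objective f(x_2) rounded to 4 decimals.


FISTA on f(x) = 6*x^2 + 12*x + 1.12*|x|
L = 12, alpha = 0.0269
Iteration 1: beta = 0.0, y = -3.5831 + 0.0*(-3.5831 + 3.5831) = -3.5831
  grad(y) = -30.9972, v = y - alpha*grad = -2.7493
  prox(v) = soft_thresh(-2.7493, 0.0301) = -2.7191
Iteration 2: beta = 0.3333, y = -2.7191 + 0.3333*(-2.7191 + 3.5831) = -2.4312
  grad(y) = -17.174, v = y - alpha*grad = -1.9692
  prox(v) = soft_thresh(-1.9692, 0.0301) = -1.9391
f(x_2) = 6*(-1.9391)^2 + 12*(-1.9391) + 1.12*|-1.9391| = 1.4627


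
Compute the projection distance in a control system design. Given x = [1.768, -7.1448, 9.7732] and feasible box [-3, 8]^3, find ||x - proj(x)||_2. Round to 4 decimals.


Project each component onto [-3, 8].
clip(1.768) = 1.768, clip(-7.1448) = -3.0, clip(9.7732) = 8.0
Projection = [1.768, -3.0, 8.0]
Squared diffs: [0.0, 17.1794, 3.1442]
Distance = sqrt(20.3236) = 4.5082


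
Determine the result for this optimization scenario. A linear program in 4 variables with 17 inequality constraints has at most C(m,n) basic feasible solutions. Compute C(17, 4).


Each vertex corresponds to some choice of n active constraints out of m, so the number of vertices is at most C(m, n) = m! / (n!(m-n)!).
m = 17, n = 4
Numerator: 17 * 16 * 15 * 14
Denominator: 4! = 24
C(17, 4) = 2380


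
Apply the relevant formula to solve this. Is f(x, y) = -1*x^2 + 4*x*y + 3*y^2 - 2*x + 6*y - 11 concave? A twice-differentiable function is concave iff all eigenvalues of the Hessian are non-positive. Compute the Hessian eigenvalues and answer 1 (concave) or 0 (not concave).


The Hessian of f(x,y) = -1*x^2 + 4*x*y + 3*y^2 - 2*x + 6*y - 11 is:
H = [[-2, 4], [4, 6]]
Trace = -2 + 6 = 4
Determinant = -2*6 - (4)^2 = -28
Discriminant = (4)^2 - 4*-28 = 128.0
Eigenvalues: lambda_1 = -3.6569, lambda_2 = 7.6569
The function is not concave.

0


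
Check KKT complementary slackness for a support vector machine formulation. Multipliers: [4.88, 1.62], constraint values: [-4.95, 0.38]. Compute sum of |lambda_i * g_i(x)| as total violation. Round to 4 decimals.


KKT complementary slackness check:
lambda_1 * g_1 = 4.88 * -4.95 = -24.156
lambda_2 * g_2 = 1.62 * 0.38 = 0.6156
Total violation = 24.156 + 0.6156 = 24.7716


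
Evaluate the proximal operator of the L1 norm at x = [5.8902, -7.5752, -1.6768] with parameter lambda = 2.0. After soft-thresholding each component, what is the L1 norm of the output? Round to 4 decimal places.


Soft-thresholding with lambda = 2.0:
prox(5.8902) = sign(5.8902)*max(|5.8902| - 2.0, 0) = 3.8902
prox(-7.5752) = sign(-7.5752)*max(|-7.5752| - 2.0, 0) = -5.5752
prox(-1.6768) = sign(-1.6768)*max(|-1.6768| - 2.0, 0) = 0.0
prox(x) = [3.8902, -5.5752, 0.0]
||prox(x)||_1 = 3.8902 + 5.5752 + 0.0 = 9.4654


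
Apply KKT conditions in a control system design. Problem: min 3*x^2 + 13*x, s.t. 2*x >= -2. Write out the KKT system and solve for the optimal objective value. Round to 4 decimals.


Step 1: Try lambda = 0 (constraint inactive).
x_unc = -13/(2*3) = -2.1667
Check: 2*-2.1667 = -4.3334 < -2 -- violated!
Step 2: Constraint must be active: 2*x = -2
x* = -2/2 = -1.0
lambda = (2*3*(-1.0) + 13)/2 = 3.5
Step 3: Compute optimal value.
f(x*) = 3*(-1.0)^2 + 13*(-1.0) = -10.0


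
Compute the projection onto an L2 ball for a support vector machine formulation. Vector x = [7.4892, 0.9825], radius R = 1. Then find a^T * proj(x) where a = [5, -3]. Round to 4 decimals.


Step 1: Compute ||x|| (intermediates to 6 decimals).
||x|| = sqrt(7.4892^2 + 0.9825^2) = 7.553372
Step 2: Project.
Since ||x|| > R, scale = R/||x|| = 1/7.553372 = 0.132391, proj(x) = scale * x
proj(x) = [0.991503, 0.130074]
Step 3: Dot product.
a^T * proj(x) = 5*0.991503 - 3*0.130074 = 4.5673


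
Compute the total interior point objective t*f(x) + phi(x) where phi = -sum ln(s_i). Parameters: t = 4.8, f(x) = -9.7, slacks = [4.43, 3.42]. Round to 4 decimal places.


Step 1: Compute log-barrier.
ln values: [1.4884, 1.2296]
phi = -(1.4884 + 1.2296) = -2.718
Step 2: Compute augmented objective.
t*f(x) = 4.8*-9.7 = -46.56
Total = -46.56 - 2.718 = -49.278


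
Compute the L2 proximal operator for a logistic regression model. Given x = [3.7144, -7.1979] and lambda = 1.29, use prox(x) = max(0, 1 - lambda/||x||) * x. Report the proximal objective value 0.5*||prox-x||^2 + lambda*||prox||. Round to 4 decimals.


Step 1: Compute ||x||.
||x|| = 8.0998
Step 2: Compute scaling factor.
scale = max(0, 1 - 1.29/8.0998) = 0.8407
Step 3: prox(x) = [3.1228, -6.0515]
||prox(x)|| = 6.8098
Step 4: Proximal objective.
0.5*||prox-x||^2 = 0.8321
lambda*||prox|| = 8.7846
Total = 9.6167


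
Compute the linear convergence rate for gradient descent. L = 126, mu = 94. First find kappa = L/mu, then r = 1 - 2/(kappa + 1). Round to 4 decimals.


Step 1: Compute the condition number.
kappa = L/mu = 126/94 = 1.3404
Step 2: Compute the convergence rate.
r = 1 - 2/(kappa + 1) = 1 - 2*mu/(L + mu) = (L - mu)/(L + mu) = 32/220 = 0.1455


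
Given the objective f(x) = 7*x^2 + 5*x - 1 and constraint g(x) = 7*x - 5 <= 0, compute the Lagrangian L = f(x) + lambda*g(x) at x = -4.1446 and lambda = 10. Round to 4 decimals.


Step 1: Evaluate f(x).
f(-4.1446) = 7*(-4.1446)^2 + 5*(-4.1446) - 1 = 98.521
Step 2: Evaluate g(x).
g(-4.1446) = 7*-4.1446 - 5 = -34.0122
Step 3: Compute Lagrangian.
L = 98.521 + 10*-34.0122 = -241.601


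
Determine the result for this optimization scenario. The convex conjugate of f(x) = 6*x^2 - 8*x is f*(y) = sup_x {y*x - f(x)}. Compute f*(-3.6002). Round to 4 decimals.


f*(y) = sup_x {y*x - a*x^2 - b*x} = sup_x {(y-b)*x - a*x^2}
FOC: (y - b) - 2a*x = 0 => x* = (y - b)/(2a)
x* = (-3.6002 + 8)/(2*6) = 0.3667
f*(-3.6002) = (y-b)^2/(4a) = (-3.6002 + 8)^2/(4*6)
= 19.3582/24 = 0.8066


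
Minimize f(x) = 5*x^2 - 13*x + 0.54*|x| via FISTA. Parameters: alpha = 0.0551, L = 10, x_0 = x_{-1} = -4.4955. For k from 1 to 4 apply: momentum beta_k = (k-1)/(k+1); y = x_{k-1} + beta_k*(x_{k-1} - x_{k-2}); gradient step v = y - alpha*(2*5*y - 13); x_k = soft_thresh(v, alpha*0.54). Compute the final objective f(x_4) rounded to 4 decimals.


FISTA on f(x) = 5*x^2 - 13*x + 0.54*|x|
L = 10, alpha = 0.0551
Iteration 1: beta = 0.0, y = -4.4955 + 0.0*(-4.4955 + 4.4955) = -4.4955
  grad(y) = -57.955, v = y - alpha*grad = -1.3022
  prox(v) = soft_thresh(-1.3022, 0.0298) = -1.2724
Iteration 2: beta = 0.3333, y = -1.2724 + 0.3333*(-1.2724 + 4.4955) = -0.1981
  grad(y) = -14.9807, v = y - alpha*grad = 0.6274
  prox(v) = soft_thresh(0.6274, 0.0298) = 0.5976
Iteration 3: beta = 0.5, y = 0.5976 + 0.5*(0.5976 + 1.2724) = 1.5326
  grad(y) = 2.3263, v = y - alpha*grad = 1.4045
  prox(v) = soft_thresh(1.4045, 0.0298) = 1.3747
Iteration 4: beta = 0.6, y = 1.3747 + 0.6*(1.3747 - 0.5976) = 1.8409
  grad(y) = 5.4095, v = y - alpha*grad = 1.5429
  prox(v) = soft_thresh(1.5429, 0.0298) = 1.5131
f(x_4) = 5*1.5131^2 - 13*1.5131 + 0.54*|1.5131| = -7.4058


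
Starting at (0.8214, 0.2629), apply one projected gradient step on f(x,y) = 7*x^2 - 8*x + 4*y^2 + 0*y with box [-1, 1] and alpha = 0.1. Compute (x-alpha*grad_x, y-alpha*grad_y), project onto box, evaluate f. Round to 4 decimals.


Step 1: Compute gradient at (0.8214, 0.2629).
grad_x = 2*7*0.8214 - 8 = 3.4996
grad_y = 2*4*0.2629 + 0 = 2.1032
Step 2: Gradient step.
x_raw = 0.8214 - 0.1*3.4996 = 0.4714
y_raw = 0.2629 - 0.1*2.1032 = 0.0526
Step 3: Project onto [-1, 1].
x_proj = clip(0.4714) = 0.4714
y_proj = clip(0.0526) = 0.0526
Step 4: Evaluate f.
f(0.4714, 0.0526) = -2.2047


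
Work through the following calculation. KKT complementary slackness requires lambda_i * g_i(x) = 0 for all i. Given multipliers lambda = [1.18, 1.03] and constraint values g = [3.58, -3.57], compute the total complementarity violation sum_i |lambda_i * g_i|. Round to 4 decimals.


KKT complementary slackness check:
lambda_1 * g_1 = 1.18 * 3.58 = 4.2244
lambda_2 * g_2 = 1.03 * -3.57 = -3.6771
Total violation = 4.2244 + 3.6771 = 7.9015


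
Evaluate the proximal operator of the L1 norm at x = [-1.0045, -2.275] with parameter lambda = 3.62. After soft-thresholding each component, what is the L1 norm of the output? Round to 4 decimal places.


Soft-thresholding with lambda = 3.62:
prox(-1.0045) = sign(-1.0045)*max(|-1.0045| - 3.62, 0) = 0.0
prox(-2.275) = sign(-2.275)*max(|-2.275| - 3.62, 0) = 0.0
prox(x) = [0.0, 0.0]
||prox(x)||_1 = 0.0 + 0.0 = 0.0


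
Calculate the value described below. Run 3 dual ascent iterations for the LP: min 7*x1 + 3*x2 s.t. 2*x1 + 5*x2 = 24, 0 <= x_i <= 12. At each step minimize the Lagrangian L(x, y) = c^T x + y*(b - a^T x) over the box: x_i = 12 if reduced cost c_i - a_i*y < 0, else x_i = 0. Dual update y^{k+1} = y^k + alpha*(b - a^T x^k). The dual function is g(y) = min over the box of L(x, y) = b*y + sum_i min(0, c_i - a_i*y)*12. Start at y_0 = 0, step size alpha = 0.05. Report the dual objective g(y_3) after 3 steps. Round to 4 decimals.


Dual ascent for LP: min 7*x1 + 3*x2, 2*x1 + 5*x2 = 24, 0 <= x_i <= 12
Step 1: y^k = 0.0, reduced costs: (7.0, 3.0)
  x^k = (0.0, 0.0), subgradient = b - a^T x = 24.0
  y^{k+1} = 0.0 + 0.05*24.0 = 1.2
Step 2: y^k = 1.2, reduced costs: (4.6, -3.0)
  x^k = (0.0, 12.0), subgradient = b - a^T x = -36.0
  y^{k+1} = 1.2 + 0.05*-36.0 = -0.6
Step 3: y^k = -0.6, reduced costs: (8.2, 6.0)
  x^k = (0.0, 0.0), subgradient = b - a^T x = 24.0
  y^{k+1} = -0.6 + 0.05*24.0 = 0.6
Dual objective at y_3 = 0.6: reduced costs (5.8, 0.0), box minimizer x = (0.0, 0.0)
g(y_3) = b*y + (c1 - a1*y)*x1 + (c2 - a2*y)*x2 = 24*0.6 + 5.8*0.0 + 0.0*0.0 = 14.4 + 0.0 + 0.0 = 14.4


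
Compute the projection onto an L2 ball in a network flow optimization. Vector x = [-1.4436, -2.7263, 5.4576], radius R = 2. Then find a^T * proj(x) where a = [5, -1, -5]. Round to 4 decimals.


Step 1: Compute ||x|| (intermediates to 6 decimals).
||x|| = sqrt((-1.4436)^2 + (-2.7263)^2 + 5.4576^2) = 6.269138
Step 2: Project.
Since ||x|| > R, scale = R/||x|| = 2/6.269138 = 0.319023, proj(x) = scale * x
proj(x) = [-0.460542, -0.869752, 1.7411]
Step 3: Dot product.
a^T * proj(x) = 5*(-0.460542) - 1*(-0.869752) - 5*1.7411 = -10.1385


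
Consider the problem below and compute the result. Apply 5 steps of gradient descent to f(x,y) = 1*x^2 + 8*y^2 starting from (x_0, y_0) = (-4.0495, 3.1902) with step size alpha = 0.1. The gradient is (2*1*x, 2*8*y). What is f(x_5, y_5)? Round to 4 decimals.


Gradient descent on f(x,y) = 1*x^2 + 8*y^2.
Starting point: (-4.0495, 3.1902), alpha = 0.1
Step 1: grad_x = 2*1*-4.0495 = -8.099, grad_y = 2*8*3.1902 = 51.0432
  x_1 = -4.0495 - 0.1*-8.099 = -3.2396
  y_1 = 3.1902 - 0.1*51.0432 = -1.9141
Step 2: grad_x = 2*1*-3.2396 = -6.4792, grad_y = 2*8*-1.9141 = -30.6259
  x_2 = -3.2396 - 0.1*-6.4792 = -2.5917
  y_2 = -1.9141 - 0.1*-30.6259 = 1.1485
Step 3: grad_x = 2*1*-2.5917 = -5.1834, grad_y = 2*8*1.1485 = 18.3756
  x_3 = -2.5917 - 0.1*-5.1834 = -2.0733
  y_3 = 1.1485 - 0.1*18.3756 = -0.6891
Step 4: grad_x = 2*1*-2.0733 = -4.1467, grad_y = 2*8*-0.6891 = -11.0253
  x_4 = -2.0733 - 0.1*-4.1467 = -1.6587
  y_4 = -0.6891 - 0.1*-11.0253 = 0.4134
Step 5: grad_x = 2*1*-1.6587 = -3.3174, grad_y = 2*8*0.4134 = 6.6152
  x_5 = -1.6587 - 0.1*-3.3174 = -1.3269
  y_5 = 0.4134 - 0.1*6.6152 = -0.2481
f(-1.3269, -0.2481) = 1*(-1.3269)^2 + 8*(-0.2481)^2 = 2.2531


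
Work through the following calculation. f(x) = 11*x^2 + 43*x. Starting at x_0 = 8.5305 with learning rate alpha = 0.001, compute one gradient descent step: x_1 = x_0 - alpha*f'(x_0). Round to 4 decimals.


We compute the gradient at x_0 and apply the update.
f'(x) = 22*x + 43
f'(8.5305) = 22*8.5305 + 43 = 230.671
x_1 = 8.5305 - 0.001*230.671 = 8.2998


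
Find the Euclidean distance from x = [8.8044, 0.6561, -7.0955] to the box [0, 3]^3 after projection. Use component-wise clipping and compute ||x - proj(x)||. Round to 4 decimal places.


Project each component onto [0, 3].
clip(8.8044) = 3.0, clip(0.6561) = 0.6561, clip(-7.0955) = 0.0
Projection = [3.0, 0.6561, 0.0]
Squared diffs: [33.6911, 0.0, 50.3461]
Distance = sqrt(84.0372) = 9.1672


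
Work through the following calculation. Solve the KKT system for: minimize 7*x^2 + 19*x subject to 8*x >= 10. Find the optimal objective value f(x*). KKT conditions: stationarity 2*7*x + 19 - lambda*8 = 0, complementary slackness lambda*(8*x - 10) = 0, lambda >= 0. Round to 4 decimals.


Step 1: Try lambda = 0 (constraint inactive).
x_unc = -19/(2*7) = -1.3571
Check: 8*-1.3571 = -10.8568 < 10 -- violated!
Step 2: Constraint must be active: 8*x = 10
x* = 10/8 = 1.25
lambda = (2*7*1.25 + 19)/8 = 4.5625
Step 3: Compute optimal value.
f(x*) = 7*1.25^2 + 19*1.25 = 34.6875


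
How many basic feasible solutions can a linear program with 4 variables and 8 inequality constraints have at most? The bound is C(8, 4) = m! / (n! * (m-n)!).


Each vertex corresponds to some choice of n active constraints out of m, so the number of vertices is at most C(m, n) = m! / (n!(m-n)!).
m = 8, n = 4
Numerator: 8 * 7 * 6 * 5
Denominator: 4! = 24
C(8, 4) = 70


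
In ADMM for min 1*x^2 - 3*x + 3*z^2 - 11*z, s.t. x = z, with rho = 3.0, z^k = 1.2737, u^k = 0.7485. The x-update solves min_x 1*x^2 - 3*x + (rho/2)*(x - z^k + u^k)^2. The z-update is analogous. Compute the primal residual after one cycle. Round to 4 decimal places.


ADMM iteration with rho = 3.0, z^k = 1.2737, u^k = 0.7485
Step 1: x-update.
Minimize 1*x^2 - 3*x + (3.0/2)*(x - 1.2737 + 0.7485)^2
FOC: (2*1 + 3.0)*x = 3 + 3.0*(1.2737 - 0.7485)
x^{k+1} = 0.9151
Step 2: z-update.
Minimize 3*z^2 - 11*z + (3.0/2)*(0.9151 - z + 0.7485)^2
FOC: (2*3 + 3.0)*z = 11 + 3.0*(0.9151 + 0.7485)
z^{k+1} = 1.7768
Step 3: u-update.
u^{k+1} = 0.7485 + 0.9151 - 1.7768 = -0.1131
Step 4: Primal residual = |0.9151 - 1.7768| = 0.8616


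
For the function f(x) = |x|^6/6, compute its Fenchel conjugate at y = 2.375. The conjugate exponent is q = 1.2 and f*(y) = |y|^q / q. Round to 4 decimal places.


The conjugate exponent q satisfies 1/p + 1/q = 1.
p = 6, so q = 6/(6 - 1) = 1.2
|y|^q = 2.375^1.2 = 2.8236
f*(2.375) = 2.8236 / 1.2 = 2.353


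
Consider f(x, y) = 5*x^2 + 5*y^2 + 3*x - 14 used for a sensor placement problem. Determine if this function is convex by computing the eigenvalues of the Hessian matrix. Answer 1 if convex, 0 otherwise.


The Hessian of f(x,y) = 5*x^2 + 5*y^2 + 3*x - 14 is:
H = [[10, 0], [0, 10]]
Trace = 10 + 10 = 20
Determinant = 10*10 - (0)^2 = 100
Discriminant = (20)^2 - 4*100 = 0.0
Eigenvalues: lambda_1 = 10.0, lambda_2 = 10.0
The function is convex.

1


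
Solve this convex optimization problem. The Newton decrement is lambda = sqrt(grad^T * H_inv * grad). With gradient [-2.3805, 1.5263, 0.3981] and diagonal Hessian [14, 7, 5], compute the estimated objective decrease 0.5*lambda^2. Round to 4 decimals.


Step 1: H is diagonal, so H^(-1) * g = [-0.17, 0.218, 0.0796].
Step 2: g^T H^(-1) g = sum_i g_i^2 / H_ii
  = (-2.3805)^2/14 + (1.5263)^2/7 + (0.3981)^2/5
  = 0.4048 + 0.3328 + 0.0317 = 0.7693
Step 3: Objective decrease = 0.5 * g^T H^(-1) g = 0.3846


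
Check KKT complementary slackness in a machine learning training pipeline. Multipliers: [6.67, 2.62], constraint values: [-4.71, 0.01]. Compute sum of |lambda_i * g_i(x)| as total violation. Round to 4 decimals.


KKT complementary slackness check:
lambda_1 * g_1 = 6.67 * -4.71 = -31.4157
lambda_2 * g_2 = 2.62 * 0.01 = 0.0262
Total violation = 31.4157 + 0.0262 = 31.4419


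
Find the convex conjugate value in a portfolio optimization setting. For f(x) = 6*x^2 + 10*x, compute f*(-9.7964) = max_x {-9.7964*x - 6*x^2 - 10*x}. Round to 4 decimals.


f*(y) = sup_x {y*x - a*x^2 - b*x} = sup_x {(y-b)*x - a*x^2}
FOC: (y - b) - 2a*x = 0 => x* = (y - b)/(2a)
x* = (-9.7964 - 10)/(2*6) = -1.6497
f*(-9.7964) = (y-b)^2/(4a) = (-9.7964 - 10)^2/(4*6)
= 391.8975/24 = 16.3291


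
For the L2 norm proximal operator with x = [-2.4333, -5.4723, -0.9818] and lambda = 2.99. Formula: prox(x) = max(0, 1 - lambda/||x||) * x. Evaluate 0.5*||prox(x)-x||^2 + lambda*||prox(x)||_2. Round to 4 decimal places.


Step 1: Compute ||x||.
||x|| = 6.0689
Step 2: Compute scaling factor.
scale = max(0, 1 - 2.99/6.0689) = 0.5073
Step 3: prox(x) = [-1.2345, -2.7762, -0.4981]
||prox(x)|| = 3.0789
Step 4: Proximal objective.
0.5*||prox-x||^2 = 4.4701
lambda*||prox|| = 9.2059
Total = 13.6758


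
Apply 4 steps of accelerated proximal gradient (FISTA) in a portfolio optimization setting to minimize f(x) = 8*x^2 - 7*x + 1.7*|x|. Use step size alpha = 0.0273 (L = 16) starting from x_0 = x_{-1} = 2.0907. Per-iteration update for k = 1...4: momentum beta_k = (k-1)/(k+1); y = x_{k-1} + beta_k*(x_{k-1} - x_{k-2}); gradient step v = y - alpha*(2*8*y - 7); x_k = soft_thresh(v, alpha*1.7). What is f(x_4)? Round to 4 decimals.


FISTA on f(x) = 8*x^2 - 7*x + 1.7*|x|
L = 16, alpha = 0.0273
Iteration 1: beta = 0.0, y = 2.0907 + 0.0*(2.0907 - 2.0907) = 2.0907
  grad(y) = 26.4512, v = y - alpha*grad = 1.3686
  prox(v) = soft_thresh(1.3686, 0.0464) = 1.3222
Iteration 2: beta = 0.3333, y = 1.3222 + 0.3333*(1.3222 - 2.0907) = 1.066
  grad(y) = 10.0559, v = y - alpha*grad = 0.7915
  prox(v) = soft_thresh(0.7915, 0.0464) = 0.7451
Iteration 3: beta = 0.5, y = 0.7451 + 0.5*(0.7451 - 1.3222) = 0.4565
  grad(y) = 0.304, v = y - alpha*grad = 0.4482
  prox(v) = soft_thresh(0.4482, 0.0464) = 0.4018
Iteration 4: beta = 0.6, y = 0.4018 + 0.6*(0.4018 - 0.7451) = 0.1958
  grad(y) = -3.8667, v = y - alpha*grad = 0.3014
  prox(v) = soft_thresh(0.3014, 0.0464) = 0.255
f(x_4) = 8*0.255^2 - 7*0.255 + 1.7*|0.255| = -0.8313


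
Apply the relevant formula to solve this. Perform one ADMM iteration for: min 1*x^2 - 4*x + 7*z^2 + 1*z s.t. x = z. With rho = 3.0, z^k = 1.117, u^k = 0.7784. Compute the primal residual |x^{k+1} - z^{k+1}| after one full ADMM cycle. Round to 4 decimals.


ADMM iteration with rho = 3.0, z^k = 1.117, u^k = 0.7784
Step 1: x-update.
Minimize 1*x^2 - 4*x + (3.0/2)*(x - 1.117 + 0.7784)^2
FOC: (2*1 + 3.0)*x = 4 + 3.0*(1.117 - 0.7784)
x^{k+1} = 1.0032
Step 2: z-update.
Minimize 7*z^2 + 1*z + (3.0/2)*(1.0032 - z + 0.7784)^2
FOC: (2*7 + 3.0)*z = -1 + 3.0*(1.0032 + 0.7784)
z^{k+1} = 0.2556
Step 3: u-update.
u^{k+1} = 0.7784 + 1.0032 - 0.2556 = 1.526
Step 4: Primal residual = |1.0032 - 0.2556| = 0.7476


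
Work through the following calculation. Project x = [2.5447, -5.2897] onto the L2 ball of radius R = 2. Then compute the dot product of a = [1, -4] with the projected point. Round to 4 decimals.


Step 1: Compute ||x|| (intermediates to 6 decimals).
||x|| = sqrt(2.5447^2 + (-5.2897)^2) = 5.869959
Step 2: Project.
Since ||x|| > R, scale = R/||x|| = 2/5.869959 = 0.340718, proj(x) = scale * x
proj(x) = [0.867025, -1.802296]
Step 3: Dot product.
a^T * proj(x) = 1*0.867025 - 4*(-1.802296) = 8.0762


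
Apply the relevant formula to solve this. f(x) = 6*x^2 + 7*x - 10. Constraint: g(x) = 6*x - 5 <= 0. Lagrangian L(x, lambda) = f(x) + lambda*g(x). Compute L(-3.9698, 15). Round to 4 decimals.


Step 1: Evaluate f(x).
f(-3.9698) = 6*(-3.9698)^2 + 7*(-3.9698) - 10 = 56.7673
Step 2: Evaluate g(x).
g(-3.9698) = 6*-3.9698 - 5 = -28.8188
Step 3: Compute Lagrangian.
L = 56.7673 + 15*-28.8188 = -375.5147


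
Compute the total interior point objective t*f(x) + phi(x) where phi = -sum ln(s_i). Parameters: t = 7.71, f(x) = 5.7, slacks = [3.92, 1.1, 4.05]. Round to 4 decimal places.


Step 1: Compute log-barrier.
ln values: [1.3661, 0.0953, 1.3987]
phi = -(1.3661 + 0.0953 + 1.3987) = -2.8601
Step 2: Compute augmented objective.
t*f(x) = 7.71*5.7 = 43.947
Total = 43.947 - 2.8601 = 41.0869


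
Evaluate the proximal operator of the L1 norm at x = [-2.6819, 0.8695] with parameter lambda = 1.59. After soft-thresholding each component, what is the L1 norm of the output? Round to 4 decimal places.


Soft-thresholding with lambda = 1.59:
prox(-2.6819) = sign(-2.6819)*max(|-2.6819| - 1.59, 0) = -1.0919
prox(0.8695) = sign(0.8695)*max(|0.8695| - 1.59, 0) = 0.0
prox(x) = [-1.0919, 0.0]
||prox(x)||_1 = 1.0919 + 0.0 = 1.0919


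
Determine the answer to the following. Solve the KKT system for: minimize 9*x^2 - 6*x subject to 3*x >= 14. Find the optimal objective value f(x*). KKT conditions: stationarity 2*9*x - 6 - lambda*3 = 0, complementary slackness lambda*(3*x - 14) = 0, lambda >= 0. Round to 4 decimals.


Step 1: Try lambda = 0 (constraint inactive).
x_unc = 6/(2*9) = 0.3333
Check: 3*0.3333 = 0.9999 < 14 -- violated!
Step 2: Constraint must be active: 3*x = 14
x* = 14/3 = 4.6667 (rounded; the exact value 14/3 is used below)
lambda = (2*9*(14/3) - 6)/3 = 26.0
Step 3: Compute optimal value.
f(x*) = 9*(14/3)^2 - 6*(14/3) = 168.0


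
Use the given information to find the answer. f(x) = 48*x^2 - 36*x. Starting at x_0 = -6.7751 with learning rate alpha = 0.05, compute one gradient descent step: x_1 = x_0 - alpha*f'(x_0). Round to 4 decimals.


We compute the gradient at x_0 and apply the update.
f'(x) = 96*x - 36
f'(-6.7751) = 96*-6.7751 - 36 = -686.4096
x_1 = -6.7751 - 0.05*-686.4096 = 27.5454


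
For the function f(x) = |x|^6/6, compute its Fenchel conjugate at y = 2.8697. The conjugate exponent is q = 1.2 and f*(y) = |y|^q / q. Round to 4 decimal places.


The conjugate exponent q satisfies 1/p + 1/q = 1.
p = 6, so q = 6/(6 - 1) = 1.2
|y|^q = 2.8697^1.2 = 3.5433
f*(2.8697) = 3.5433 / 1.2 = 2.9527


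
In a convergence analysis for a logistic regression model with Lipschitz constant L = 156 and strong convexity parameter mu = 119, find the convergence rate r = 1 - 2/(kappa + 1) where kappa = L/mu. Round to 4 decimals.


Step 1: Compute the condition number.
kappa = L/mu = 156/119 = 1.3109
Step 2: Compute the convergence rate.
r = 1 - 2/(kappa + 1) = 1 - 2*mu/(L + mu) = (L - mu)/(L + mu) = 37/275 = 0.1345


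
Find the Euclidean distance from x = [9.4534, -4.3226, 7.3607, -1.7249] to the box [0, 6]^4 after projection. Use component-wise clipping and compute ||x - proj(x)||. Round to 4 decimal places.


Project each component onto [0, 6].
clip(9.4534) = 6.0, clip(-4.3226) = 0.0, clip(7.3607) = 6.0, clip(-1.7249) = 0.0
Projection = [6.0, 0.0, 6.0, 0.0]
Squared diffs: [11.926, 18.6849, 1.8515, 2.9753]
Distance = sqrt(35.4377) = 5.953


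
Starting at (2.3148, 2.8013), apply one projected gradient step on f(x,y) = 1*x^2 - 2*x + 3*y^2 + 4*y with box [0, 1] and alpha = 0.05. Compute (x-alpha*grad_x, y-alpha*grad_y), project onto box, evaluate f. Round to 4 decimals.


Step 1: Compute gradient at (2.3148, 2.8013).
grad_x = 2*1*2.3148 - 2 = 2.6296
grad_y = 2*3*2.8013 + 4 = 20.8078
Step 2: Gradient step.
x_raw = 2.3148 - 0.05*2.6296 = 2.1833
y_raw = 2.8013 - 0.05*20.8078 = 1.7609
Step 3: Project onto [0, 1].
x_proj = clip(2.1833) = 1.0
y_proj = clip(1.7609) = 1.0
Step 4: Evaluate f.
f(1.0, 1.0) = 6.0


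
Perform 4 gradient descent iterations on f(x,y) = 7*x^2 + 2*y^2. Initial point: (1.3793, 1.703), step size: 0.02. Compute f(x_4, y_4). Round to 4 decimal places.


Gradient descent on f(x,y) = 7*x^2 + 2*y^2.
Starting point: (1.3793, 1.703), alpha = 0.02
Step 1: grad_x = 2*7*1.3793 = 19.3102, grad_y = 2*2*1.703 = 6.812
  x_1 = 1.3793 - 0.02*19.3102 = 0.9931
  y_1 = 1.703 - 0.02*6.812 = 1.5668
Step 2: grad_x = 2*7*0.9931 = 13.9033, grad_y = 2*2*1.5668 = 6.267
  x_2 = 0.9931 - 0.02*13.9033 = 0.715
  y_2 = 1.5668 - 0.02*6.267 = 1.4414
Step 3: grad_x = 2*7*0.715 = 10.0104, grad_y = 2*2*1.4414 = 5.7657
  x_3 = 0.715 - 0.02*10.0104 = 0.5148
  y_3 = 1.4414 - 0.02*5.7657 = 1.3261
Step 4: grad_x = 2*7*0.5148 = 7.2075, grad_y = 2*2*1.3261 = 5.3044
  x_4 = 0.5148 - 0.02*7.2075 = 0.3707
  y_4 = 1.3261 - 0.02*5.3044 = 1.22
f(0.3707, 1.22) = 7*0.3707^2 + 2*1.22^2 = 3.9387


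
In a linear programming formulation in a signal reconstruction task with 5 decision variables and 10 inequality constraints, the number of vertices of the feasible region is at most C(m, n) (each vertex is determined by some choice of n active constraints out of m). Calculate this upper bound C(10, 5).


Each vertex corresponds to some choice of n active constraints out of m, so the number of vertices is at most C(m, n) = m! / (n!(m-n)!).
m = 10, n = 5
Numerator: 10 * 9 * 8 * 7 * 6
Denominator: 5! = 120
C(10, 5) = 252


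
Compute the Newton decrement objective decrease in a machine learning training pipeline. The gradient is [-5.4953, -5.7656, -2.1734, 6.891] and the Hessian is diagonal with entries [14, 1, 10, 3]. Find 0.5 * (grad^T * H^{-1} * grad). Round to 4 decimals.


Step 1: H is diagonal, so H^(-1) * g = [-0.3925, -5.7656, -0.2173, 2.297].
Step 2: g^T H^(-1) g = sum_i g_i^2 / H_ii
  = (-5.4953)^2/14 + (-5.7656)^2/1 + (-2.1734)^2/10 + (6.891)^2/3
  = 2.157 + 33.2421 + 0.4724 + 15.8286 = 51.7002
Step 3: Objective decrease = 0.5 * g^T H^(-1) g = 25.8501


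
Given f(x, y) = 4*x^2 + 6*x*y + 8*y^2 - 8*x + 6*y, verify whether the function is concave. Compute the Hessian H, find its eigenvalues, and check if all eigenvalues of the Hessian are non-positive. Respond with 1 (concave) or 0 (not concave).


The Hessian of f(x,y) = 4*x^2 + 6*x*y + 8*y^2 - 8*x + 6*y is:
H = [[8, 6], [6, 16]]
Trace = 8 + 16 = 24
Determinant = 8*16 - (6)^2 = 92
Discriminant = (24)^2 - 4*92 = 208.0
Eigenvalues: lambda_1 = 4.7889, lambda_2 = 19.2111
The function is not concave.

0


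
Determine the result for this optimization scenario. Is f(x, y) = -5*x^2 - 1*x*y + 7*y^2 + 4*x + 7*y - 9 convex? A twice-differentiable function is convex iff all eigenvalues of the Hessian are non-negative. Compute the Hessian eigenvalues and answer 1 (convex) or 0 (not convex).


The Hessian of f(x,y) = -5*x^2 - 1*x*y + 7*y^2 + 4*x + 7*y - 9 is:
H = [[-10, -1], [-1, 14]]
Trace = -10 + 14 = 4
Determinant = -10*14 - (-1)^2 = -141
Discriminant = (4)^2 - 4*-141 = 580.0
Eigenvalues: lambda_1 = -10.0416, lambda_2 = 14.0416
The function is not convex.

0


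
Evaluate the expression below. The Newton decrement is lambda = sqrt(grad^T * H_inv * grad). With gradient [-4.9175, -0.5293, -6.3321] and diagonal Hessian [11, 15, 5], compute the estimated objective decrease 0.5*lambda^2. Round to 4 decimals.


Step 1: H is diagonal, so H^(-1) * g = [-0.447, -0.0353, -1.2664].
Step 2: g^T H^(-1) g = sum_i g_i^2 / H_ii
  = (-4.9175)^2/11 + (-0.5293)^2/15 + (-6.3321)^2/5
  = 2.1983 + 0.0187 + 8.0191 = 10.2361
Step 3: Objective decrease = 0.5 * g^T H^(-1) g = 5.1181


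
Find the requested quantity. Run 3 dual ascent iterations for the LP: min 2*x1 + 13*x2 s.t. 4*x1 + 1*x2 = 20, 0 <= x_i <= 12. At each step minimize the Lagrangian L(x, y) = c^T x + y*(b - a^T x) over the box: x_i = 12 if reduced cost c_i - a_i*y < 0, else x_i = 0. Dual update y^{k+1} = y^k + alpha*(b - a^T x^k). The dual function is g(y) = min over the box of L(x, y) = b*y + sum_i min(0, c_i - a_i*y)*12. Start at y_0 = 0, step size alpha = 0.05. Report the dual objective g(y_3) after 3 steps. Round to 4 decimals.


Dual ascent for LP: min 2*x1 + 13*x2, 4*x1 + 1*x2 = 20, 0 <= x_i <= 12
Step 1: y^k = 0.0, reduced costs: (2.0, 13.0)
  x^k = (0.0, 0.0), subgradient = b - a^T x = 20.0
  y^{k+1} = 0.0 + 0.05*20.0 = 1.0
Step 2: y^k = 1.0, reduced costs: (-2.0, 12.0)
  x^k = (12.0, 0.0), subgradient = b - a^T x = -28.0
  y^{k+1} = 1.0 + 0.05*-28.0 = -0.4
Step 3: y^k = -0.4, reduced costs: (3.6, 13.4)
  x^k = (0.0, 0.0), subgradient = b - a^T x = 20.0
  y^{k+1} = -0.4 + 0.05*20.0 = 0.6
Dual objective at y_3 = 0.6: reduced costs (-0.4, 12.4), box minimizer x = (12.0, 0.0)
g(y_3) = b*y + (c1 - a1*y)*x1 + (c2 - a2*y)*x2 = 20*0.6 + (-0.4)*12.0 + 12.4*0.0 = 12.0 - 4.8 + 0.0 = 7.2


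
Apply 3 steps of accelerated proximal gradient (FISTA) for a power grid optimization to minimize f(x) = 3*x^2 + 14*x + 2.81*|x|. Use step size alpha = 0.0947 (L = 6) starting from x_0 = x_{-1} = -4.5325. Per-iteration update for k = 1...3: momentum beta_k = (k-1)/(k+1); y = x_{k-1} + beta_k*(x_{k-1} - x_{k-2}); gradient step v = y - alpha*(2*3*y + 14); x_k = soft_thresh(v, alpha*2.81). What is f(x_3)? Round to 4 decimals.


FISTA on f(x) = 3*x^2 + 14*x + 2.81*|x|
L = 6, alpha = 0.0947
Iteration 1: beta = 0.0, y = -4.5325 + 0.0*(-4.5325 + 4.5325) = -4.5325
  grad(y) = -13.195, v = y - alpha*grad = -3.2829
  prox(v) = soft_thresh(-3.2829, 0.2661) = -3.0168
Iteration 2: beta = 0.3333, y = -3.0168 + 0.3333*(-3.0168 + 4.5325) = -2.5116
  grad(y) = -1.0696, v = y - alpha*grad = -2.4103
  prox(v) = soft_thresh(-2.4103, 0.2661) = -2.1442
Iteration 3: beta = 0.5, y = -2.1442 + 0.5*(-2.1442 + 3.0168) = -1.7079
  grad(y) = 3.7527, v = y - alpha*grad = -2.0633
  prox(v) = soft_thresh(-2.0633, 0.2661) = -1.7972
f(x_3) = 3*(-1.7972)^2 + 14*(-1.7972) + 2.81*|-1.7972| = -10.4209


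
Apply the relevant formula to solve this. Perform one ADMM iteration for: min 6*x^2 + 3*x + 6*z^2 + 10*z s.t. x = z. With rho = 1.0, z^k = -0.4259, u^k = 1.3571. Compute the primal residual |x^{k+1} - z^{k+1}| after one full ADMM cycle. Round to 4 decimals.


ADMM iteration with rho = 1.0, z^k = -0.4259, u^k = 1.3571
Step 1: x-update.
Minimize 6*x^2 + 3*x + (1.0/2)*(x + 0.4259 + 1.3571)^2
FOC: (2*6 + 1.0)*x = -3 + 1.0*(-0.4259 - 1.3571)
x^{k+1} = -0.3679
Step 2: z-update.
Minimize 6*z^2 + 10*z + (1.0/2)*(-0.3679 - z + 1.3571)^2
FOC: (2*6 + 1.0)*z = -10 + 1.0*(-0.3679 + 1.3571)
z^{k+1} = -0.6931
Step 3: u-update.
u^{k+1} = 1.3571 - 0.3679 + 0.6931 = 1.6823
Step 4: Primal residual = |-0.3679 + 0.6931| = 0.3252


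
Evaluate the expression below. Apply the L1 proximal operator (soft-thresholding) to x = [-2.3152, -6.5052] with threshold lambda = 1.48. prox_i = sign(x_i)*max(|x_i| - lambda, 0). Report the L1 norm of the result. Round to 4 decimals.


Soft-thresholding with lambda = 1.48:
prox(-2.3152) = sign(-2.3152)*max(|-2.3152| - 1.48, 0) = -0.8352
prox(-6.5052) = sign(-6.5052)*max(|-6.5052| - 1.48, 0) = -5.0252
prox(x) = [-0.8352, -5.0252]
||prox(x)||_1 = 0.8352 + 5.0252 = 5.8604


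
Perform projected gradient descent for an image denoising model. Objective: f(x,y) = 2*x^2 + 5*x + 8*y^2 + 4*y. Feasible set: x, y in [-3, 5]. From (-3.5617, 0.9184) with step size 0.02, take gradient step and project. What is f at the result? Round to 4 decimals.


Step 1: Compute gradient at (-3.5617, 0.9184).
grad_x = 2*2*-3.5617 + 5 = -9.2468
grad_y = 2*8*0.9184 + 4 = 18.6944
Step 2: Gradient step.
x_raw = -3.5617 - 0.02*-9.2468 = -3.3768
y_raw = 0.9184 - 0.02*18.6944 = 0.5445
Step 3: Project onto [-3, 5].
x_proj = clip(-3.3768) = -3.0
y_proj = clip(0.5445) = 0.5445
Step 4: Evaluate f.
f(-3.0, 0.5445) = 7.55


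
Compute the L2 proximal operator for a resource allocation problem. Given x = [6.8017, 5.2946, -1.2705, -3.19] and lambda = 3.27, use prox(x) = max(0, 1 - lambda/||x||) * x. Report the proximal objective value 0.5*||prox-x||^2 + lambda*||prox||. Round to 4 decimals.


Step 1: Compute ||x||.
||x|| = 9.2783
Step 2: Compute scaling factor.
scale = max(0, 1 - 3.27/9.2783) = 0.6476
Step 3: prox(x) = [4.4045, 3.4286, -0.8227, -2.0657]
||prox(x)|| = 6.0083
Step 4: Proximal objective.
0.5*||prox-x||^2 = 5.3465
lambda*||prox|| = 19.6471
Total = 24.9935


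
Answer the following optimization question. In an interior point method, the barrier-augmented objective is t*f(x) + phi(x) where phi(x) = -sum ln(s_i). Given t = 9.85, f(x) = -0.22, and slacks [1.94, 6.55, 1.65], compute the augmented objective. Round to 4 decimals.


Step 1: Compute log-barrier.
ln values: [0.6627, 1.8795, 0.5008]
phi = -(0.6627 + 1.8795 + 0.5008) = -3.0429
Step 2: Compute augmented objective.
t*f(x) = 9.85*-0.22 = -2.167
Total = -2.167 - 3.0429 = -5.2099


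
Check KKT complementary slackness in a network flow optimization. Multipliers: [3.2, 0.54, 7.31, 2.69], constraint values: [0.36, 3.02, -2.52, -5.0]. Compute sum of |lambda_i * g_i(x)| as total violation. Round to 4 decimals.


KKT complementary slackness check:
lambda_1 * g_1 = 3.2 * 0.36 = 1.152
lambda_2 * g_2 = 0.54 * 3.02 = 1.6308
lambda_3 * g_3 = 7.31 * -2.52 = -18.4212
lambda_4 * g_4 = 2.69 * -5.0 = -13.45
Total violation = 1.152 + 1.6308 + 18.4212 + 13.45 = 34.654


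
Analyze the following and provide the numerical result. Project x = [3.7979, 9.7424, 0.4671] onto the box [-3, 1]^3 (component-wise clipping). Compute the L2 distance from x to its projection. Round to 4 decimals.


Project each component onto [-3, 1].
clip(3.7979) = 1.0, clip(9.7424) = 1.0, clip(0.4671) = 0.4671
Projection = [1.0, 1.0, 0.4671]
Squared diffs: [7.8282, 76.4296, 0.0]
Distance = sqrt(84.2578) = 9.1792


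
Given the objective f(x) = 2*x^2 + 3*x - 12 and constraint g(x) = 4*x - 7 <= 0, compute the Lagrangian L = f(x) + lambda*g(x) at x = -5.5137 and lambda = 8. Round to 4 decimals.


Step 1: Evaluate f(x).
f(-5.5137) = 2*(-5.5137)^2 + 3*(-5.5137) - 12 = 32.2607
Step 2: Evaluate g(x).
g(-5.5137) = 4*-5.5137 - 7 = -29.0548
Step 3: Compute Lagrangian.
L = 32.2607 + 8*-29.0548 = -200.1777


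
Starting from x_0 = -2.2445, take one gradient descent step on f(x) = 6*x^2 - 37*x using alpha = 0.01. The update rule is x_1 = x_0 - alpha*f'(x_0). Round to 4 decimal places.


We compute the gradient at x_0 and apply the update.
f'(x) = 12*x - 37
f'(-2.2445) = 12*-2.2445 - 37 = -63.934
x_1 = -2.2445 - 0.01*-63.934 = -1.6052


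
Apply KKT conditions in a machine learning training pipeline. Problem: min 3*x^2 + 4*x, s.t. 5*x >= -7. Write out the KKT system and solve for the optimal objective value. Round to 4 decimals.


Step 1: Try lambda = 0 (constraint inactive).
Stationarity: 2*3*x + 4 = 0
x* = -4/(2*3) = -2/3 = -0.6667 (rounded; the exact value -2/3 is used below)
Check constraint: 5*-0.6667 = -3.3335 >= -7 -- satisfied.
Step 2: Compute optimal value.
f(x*) = 3*(-2/3)^2 + 4*(-2/3) = -1.3333
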